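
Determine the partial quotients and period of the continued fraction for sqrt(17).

[4; (8)]

Write x_i = (sqrt(17) + m_i)/d_i with (m_0, d_0) = (0, 1). a_0 = floor(sqrt(17)) = 4, since 4^2 = 16 <= 17 < 25 = 5^2.
Iterate m_{i+1} = d_i*a_i - m_i, d_{i+1} = (17 - m_{i+1}^2)/d_i, a_{i+1} = floor((a_0 + m_{i+1})/d_{i+1}):
  m_1 = 1*4 - 0 = 4, d_1 = (17 - 4^2)/1 = 1/1 = 1, a_1 = floor((4 + 4)/1) = 8.
  m_2 = 1*8 - 4 = 4, d_2 = (17 - 4^2)/1 = 1/1 = 1: (m_2, d_2) = (m_1, d_1) = (4, 1), so from here the quotient a_1 repeats; the period length is 1.
Hence the expansion of sqrt(17) is a_0 = 4 followed by the repeating block 8 (period 1).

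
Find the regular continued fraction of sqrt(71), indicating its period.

Write x_i = (sqrt(71) + m_i)/d_i with (m_0, d_0) = (0, 1). a_0 = floor(sqrt(71)) = 8, since 8^2 = 64 <= 71 < 81 = 9^2.
Iterate m_{i+1} = d_i*a_i - m_i, d_{i+1} = (71 - m_{i+1}^2)/d_i, a_{i+1} = floor((a_0 + m_{i+1})/d_{i+1}):
  m_1 = 1*8 - 0 = 8, d_1 = (71 - 8^2)/1 = 7/1 = 7, a_1 = floor((8 + 8)/7) = 2.
  m_2 = 7*2 - 8 = 6, d_2 = (71 - 6^2)/7 = 35/7 = 5, a_2 = floor((8 + 6)/5) = 2.
  m_3 = 5*2 - 6 = 4, d_3 = (71 - 4^2)/5 = 55/5 = 11, a_3 = floor((8 + 4)/11) = 1.
  m_4 = 11*1 - 4 = 7, d_4 = (71 - 7^2)/11 = 22/11 = 2, a_4 = floor((8 + 7)/2) = 7.
  m_5 = 2*7 - 7 = 7, d_5 = (71 - 7^2)/2 = 22/2 = 11, a_5 = floor((8 + 7)/11) = 1.
  m_6 = 11*1 - 7 = 4, d_6 = (71 - 4^2)/11 = 55/11 = 5, a_6 = floor((8 + 4)/5) = 2.
  m_7 = 5*2 - 4 = 6, d_7 = (71 - 6^2)/5 = 35/5 = 7, a_7 = floor((8 + 6)/7) = 2.
  m_8 = 7*2 - 6 = 8, d_8 = (71 - 8^2)/7 = 7/7 = 1, a_8 = floor((8 + 8)/1) = 16.
  m_9 = 1*16 - 8 = 8, d_9 = (71 - 8^2)/1 = 7/1 = 7: (m_9, d_9) = (m_1, d_1) = (8, 7), so from here the quotients repeat a_1, ..., a_8; the period length is 8.
Hence the expansion of sqrt(71) is a_0 = 8 followed by the repeating block 2, 2, 1, 7, 1, 2, 2, 16 (period 8).

[8; (2, 2, 1, 7, 1, 2, 2, 16)]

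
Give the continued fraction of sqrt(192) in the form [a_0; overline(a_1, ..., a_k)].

[13; overline(1, 5, 1, 26)]

Write x_i = (sqrt(192) + m_i)/d_i with (m_0, d_0) = (0, 1). a_0 = floor(sqrt(192)) = 13, since 13^2 = 169 <= 192 < 196 = 14^2.
Iterate m_{i+1} = d_i*a_i - m_i, d_{i+1} = (192 - m_{i+1}^2)/d_i, a_{i+1} = floor((a_0 + m_{i+1})/d_{i+1}):
  m_1 = 1*13 - 0 = 13, d_1 = (192 - 13^2)/1 = 23/1 = 23, a_1 = floor((13 + 13)/23) = 1.
  m_2 = 23*1 - 13 = 10, d_2 = (192 - 10^2)/23 = 92/23 = 4, a_2 = floor((13 + 10)/4) = 5.
  m_3 = 4*5 - 10 = 10, d_3 = (192 - 10^2)/4 = 92/4 = 23, a_3 = floor((13 + 10)/23) = 1.
  m_4 = 23*1 - 10 = 13, d_4 = (192 - 13^2)/23 = 23/23 = 1, a_4 = floor((13 + 13)/1) = 26.
  m_5 = 1*26 - 13 = 13, d_5 = (192 - 13^2)/1 = 23/1 = 23: (m_5, d_5) = (m_1, d_1) = (13, 23), so from here the quotients repeat a_1, ..., a_4; the period length is 4.
Hence the expansion of sqrt(192) is a_0 = 13 followed by the repeating block 1, 5, 1, 26 (period 4).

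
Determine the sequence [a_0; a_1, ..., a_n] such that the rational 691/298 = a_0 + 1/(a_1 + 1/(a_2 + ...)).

[2; 3, 7, 3, 4]

Run the Euclidean algorithm on 691 and 298; the successive quotients are the partial quotients a_0, a_1, ... (each step inverts the fractional part left over by the previous one):
  691 = 2*298 + 95, so a_0 = 2.
  298 = 3*95 + 13, so a_1 = 3.
  95 = 7*13 + 4, so a_2 = 7.
  13 = 3*4 + 1, so a_3 = 3.
  4 = 4*1 + 0, so a_4 = 4.
The remainder reaches 0 after 5 divisions, so the expansion has 5 partial quotients, read off in order.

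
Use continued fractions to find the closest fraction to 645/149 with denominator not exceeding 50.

212/49

Expand x = 645/149 as a continued fraction with the Euclidean algorithm:
  645 = 4*149 + 49, so a_0 = 4.
  149 = 3*49 + 2, so a_1 = 3.
  49 = 24*2 + 1, so a_2 = 24.
  2 = 2*1 + 0, so a_3 = 2.
so x = [4; 3, 24, 2].
Convergents (p_i = a_i*p_{i-1} + p_{i-2}, q_i = a_i*q_{i-1} + q_{i-2} with p_{-2}=0, p_{-1}=1, q_{-2}=1, q_{-1}=0), until the denominator exceeds 50:
  i=0: a_0=4, p_0 = 4*1 + 0 = 4, q_0 = 4*0 + 1 = 1.
  i=1: a_1=3, p_1 = 3*4 + 1 = 13, q_1 = 3*1 + 0 = 3.
  i=2: a_2=24, p_2 = 24*13 + 4 = 316, q_2 = 24*3 + 1 = 73.
q_2 = 73 > 50, so the last convergent with denominator <= 50 is p_1/q_1 = 13/3.
The closest fraction with denominator <= 50 is either p_1/q_1 or the intermediate fraction (k*p_1 + p_0)/(k*q_1 + q_0) with the largest k >= 1 whose denominator stays <= 50; these approach x as k grows, and every other convergent or intermediate fraction in range is farther away.
Largest k: floor((50 - q_0)/q_1) = floor((50 - 1)/3) = 16.
That gives (16*13 + 4)/(16*3 + 1) = 212/49.
Compare the errors: |x - 13/3| = |645*3 - 13*149|/(149*3) = 2/447, and |x - 212/49| = |645*49 - 212*149|/(149*49) = 17/7301.
Cross-multiplying, 17*447 = 7599 < 14602 = 2*7301, so 17/7301 is smaller: the intermediate fraction 212/49 is closer to x than 13/3.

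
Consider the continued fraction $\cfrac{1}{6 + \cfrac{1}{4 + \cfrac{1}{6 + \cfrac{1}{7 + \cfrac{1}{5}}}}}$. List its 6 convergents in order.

0/1, 1/6, 4/25, 25/156, 179/1117, 920/5741

Using the convergent recurrence p_i = a_i*p_{i-1} + p_{i-2}, q_i = a_i*q_{i-1} + q_{i-2} with p_{-2}=0, p_{-1}=1, q_{-2}=1, q_{-1}=0:
  i=0: a_0=0, p_0 = 0*1 + 0 = 0, q_0 = 0*0 + 1 = 1.
  i=1: a_1=6, p_1 = 6*0 + 1 = 1, q_1 = 6*1 + 0 = 6.
  i=2: a_2=4, p_2 = 4*1 + 0 = 4, q_2 = 4*6 + 1 = 25.
  i=3: a_3=6, p_3 = 6*4 + 1 = 25, q_3 = 6*25 + 6 = 156.
  i=4: a_4=7, p_4 = 7*25 + 4 = 179, q_4 = 7*156 + 25 = 1117.
  i=5: a_5=5, p_5 = 5*179 + 25 = 920, q_5 = 5*1117 + 156 = 5741.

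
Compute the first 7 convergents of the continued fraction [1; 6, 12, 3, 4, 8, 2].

1/1, 7/6, 85/73, 262/225, 1133/973, 9326/8009, 19785/16991

Using the convergent recurrence p_i = a_i*p_{i-1} + p_{i-2}, q_i = a_i*q_{i-1} + q_{i-2} with p_{-2}=0, p_{-1}=1, q_{-2}=1, q_{-1}=0:
  i=0: a_0=1, p_0 = 1*1 + 0 = 1, q_0 = 1*0 + 1 = 1.
  i=1: a_1=6, p_1 = 6*1 + 1 = 7, q_1 = 6*1 + 0 = 6.
  i=2: a_2=12, p_2 = 12*7 + 1 = 85, q_2 = 12*6 + 1 = 73.
  i=3: a_3=3, p_3 = 3*85 + 7 = 262, q_3 = 3*73 + 6 = 225.
  i=4: a_4=4, p_4 = 4*262 + 85 = 1133, q_4 = 4*225 + 73 = 973.
  i=5: a_5=8, p_5 = 8*1133 + 262 = 9326, q_5 = 8*973 + 225 = 8009.
  i=6: a_6=2, p_6 = 2*9326 + 1133 = 19785, q_6 = 2*8009 + 973 = 16991.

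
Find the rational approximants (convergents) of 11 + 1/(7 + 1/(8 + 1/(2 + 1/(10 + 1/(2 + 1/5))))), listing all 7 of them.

11/1, 78/7, 635/57, 1348/121, 14115/1267, 29578/2655, 162005/14542

Using the convergent recurrence p_i = a_i*p_{i-1} + p_{i-2}, q_i = a_i*q_{i-1} + q_{i-2} with p_{-2}=0, p_{-1}=1, q_{-2}=1, q_{-1}=0:
  i=0: a_0=11, p_0 = 11*1 + 0 = 11, q_0 = 11*0 + 1 = 1.
  i=1: a_1=7, p_1 = 7*11 + 1 = 78, q_1 = 7*1 + 0 = 7.
  i=2: a_2=8, p_2 = 8*78 + 11 = 635, q_2 = 8*7 + 1 = 57.
  i=3: a_3=2, p_3 = 2*635 + 78 = 1348, q_3 = 2*57 + 7 = 121.
  i=4: a_4=10, p_4 = 10*1348 + 635 = 14115, q_4 = 10*121 + 57 = 1267.
  i=5: a_5=2, p_5 = 2*14115 + 1348 = 29578, q_5 = 2*1267 + 121 = 2655.
  i=6: a_6=5, p_6 = 5*29578 + 14115 = 162005, q_6 = 5*2655 + 1267 = 14542.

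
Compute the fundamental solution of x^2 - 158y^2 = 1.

(x, y) = (7743, 616)

First expand sqrt(158) as a continued fraction. With x_i = (sqrt(158) + m_i)/d_i and (m_0, d_0) = (0, 1): a_0 = floor(sqrt(158)) = 12, since 12^2 = 144 <= 158 < 169 = 13^2.
Iterate m_{i+1} = d_i*a_i - m_i, d_{i+1} = (158 - m_{i+1}^2)/d_i, a_{i+1} = floor((a_0 + m_{i+1})/d_{i+1}):
  m_1 = 1*12 - 0 = 12, d_1 = (158 - 12^2)/1 = 14/1 = 14, a_1 = floor((12 + 12)/14) = 1.
  m_2 = 14*1 - 12 = 2, d_2 = (158 - 2^2)/14 = 154/14 = 11, a_2 = floor((12 + 2)/11) = 1.
  m_3 = 11*1 - 2 = 9, d_3 = (158 - 9^2)/11 = 77/11 = 7, a_3 = floor((12 + 9)/7) = 3.
  m_4 = 7*3 - 9 = 12, d_4 = (158 - 12^2)/7 = 14/7 = 2, a_4 = floor((12 + 12)/2) = 12.
  m_5 = 2*12 - 12 = 12, d_5 = (158 - 12^2)/2 = 14/2 = 7, a_5 = floor((12 + 12)/7) = 3.
  m_6 = 7*3 - 12 = 9, d_6 = (158 - 9^2)/7 = 77/7 = 11, a_6 = floor((12 + 9)/11) = 1.
  m_7 = 11*1 - 9 = 2, d_7 = (158 - 2^2)/11 = 154/11 = 14, a_7 = floor((12 + 2)/14) = 1.
  m_8 = 14*1 - 2 = 12, d_8 = (158 - 12^2)/14 = 14/14 = 1, a_8 = floor((12 + 12)/1) = 24.
  m_9 = 1*24 - 12 = 12, d_9 = (158 - 12^2)/1 = 14/1 = 14: (m_9, d_9) = (m_1, d_1) = (12, 14), so from here the quotients repeat a_1, ..., a_8; the period length is 8.
So sqrt(158) = [12; (1, 1, 3, 12, 3, 1, 1, 24)] with period length k = 8.
k is even, so the fundamental solution of x^2 - 158y^2 = 1 is (p_{k-1}, q_{k-1}) = (p_7, q_7); compute convergents through index 7.
Convergents (p_i = a_i*p_{i-1} + p_{i-2}, q_i = a_i*q_{i-1} + q_{i-2} with p_{-2}=0, p_{-1}=1, q_{-2}=1, q_{-1}=0):
  i=0: a_0=12, p_0 = 12*1 + 0 = 12, q_0 = 12*0 + 1 = 1.
  i=1: a_1=1, p_1 = 1*12 + 1 = 13, q_1 = 1*1 + 0 = 1.
  i=2: a_2=1, p_2 = 1*13 + 12 = 25, q_2 = 1*1 + 1 = 2.
  i=3: a_3=3, p_3 = 3*25 + 13 = 88, q_3 = 3*2 + 1 = 7.
  i=4: a_4=12, p_4 = 12*88 + 25 = 1081, q_4 = 12*7 + 2 = 86.
  i=5: a_5=3, p_5 = 3*1081 + 88 = 3331, q_5 = 3*86 + 7 = 265.
  i=6: a_6=1, p_6 = 1*3331 + 1081 = 4412, q_6 = 1*265 + 86 = 351.
  i=7: a_7=1, p_7 = 1*4412 + 3331 = 7743, q_7 = 1*351 + 265 = 616.
Check: 7743^2 - 158*616^2 = 59954049 - 59954048 = 1, so (x, y) = (7743, 616) solves the equation, and by the theorem it is the least positive solution.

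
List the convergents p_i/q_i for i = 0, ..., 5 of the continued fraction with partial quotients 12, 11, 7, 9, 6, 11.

12/1, 133/11, 943/78, 8620/713, 52663/4356, 587913/48629

Using the convergent recurrence p_i = a_i*p_{i-1} + p_{i-2}, q_i = a_i*q_{i-1} + q_{i-2} with p_{-2}=0, p_{-1}=1, q_{-2}=1, q_{-1}=0:
  i=0: a_0=12, p_0 = 12*1 + 0 = 12, q_0 = 12*0 + 1 = 1.
  i=1: a_1=11, p_1 = 11*12 + 1 = 133, q_1 = 11*1 + 0 = 11.
  i=2: a_2=7, p_2 = 7*133 + 12 = 943, q_2 = 7*11 + 1 = 78.
  i=3: a_3=9, p_3 = 9*943 + 133 = 8620, q_3 = 9*78 + 11 = 713.
  i=4: a_4=6, p_4 = 6*8620 + 943 = 52663, q_4 = 6*713 + 78 = 4356.
  i=5: a_5=11, p_5 = 11*52663 + 8620 = 587913, q_5 = 11*4356 + 713 = 48629.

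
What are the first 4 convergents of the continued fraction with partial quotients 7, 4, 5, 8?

Using the convergent recurrence p_i = a_i*p_{i-1} + p_{i-2}, q_i = a_i*q_{i-1} + q_{i-2} with p_{-2}=0, p_{-1}=1, q_{-2}=1, q_{-1}=0:
  i=0: a_0=7, p_0 = 7*1 + 0 = 7, q_0 = 7*0 + 1 = 1.
  i=1: a_1=4, p_1 = 4*7 + 1 = 29, q_1 = 4*1 + 0 = 4.
  i=2: a_2=5, p_2 = 5*29 + 7 = 152, q_2 = 5*4 + 1 = 21.
  i=3: a_3=8, p_3 = 8*152 + 29 = 1245, q_3 = 8*21 + 4 = 172.

7/1, 29/4, 152/21, 1245/172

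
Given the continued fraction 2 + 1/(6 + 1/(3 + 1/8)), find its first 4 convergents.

Using the convergent recurrence p_i = a_i*p_{i-1} + p_{i-2}, q_i = a_i*q_{i-1} + q_{i-2} with p_{-2}=0, p_{-1}=1, q_{-2}=1, q_{-1}=0:
  i=0: a_0=2, p_0 = 2*1 + 0 = 2, q_0 = 2*0 + 1 = 1.
  i=1: a_1=6, p_1 = 6*2 + 1 = 13, q_1 = 6*1 + 0 = 6.
  i=2: a_2=3, p_2 = 3*13 + 2 = 41, q_2 = 3*6 + 1 = 19.
  i=3: a_3=8, p_3 = 8*41 + 13 = 341, q_3 = 8*19 + 6 = 158.

2/1, 13/6, 41/19, 341/158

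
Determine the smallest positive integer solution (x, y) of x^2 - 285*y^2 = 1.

First expand sqrt(285) as a continued fraction. With x_i = (sqrt(285) + m_i)/d_i and (m_0, d_0) = (0, 1): a_0 = floor(sqrt(285)) = 16, since 16^2 = 256 <= 285 < 289 = 17^2.
Iterate m_{i+1} = d_i*a_i - m_i, d_{i+1} = (285 - m_{i+1}^2)/d_i, a_{i+1} = floor((a_0 + m_{i+1})/d_{i+1}):
  m_1 = 1*16 - 0 = 16, d_1 = (285 - 16^2)/1 = 29/1 = 29, a_1 = floor((16 + 16)/29) = 1.
  m_2 = 29*1 - 16 = 13, d_2 = (285 - 13^2)/29 = 116/29 = 4, a_2 = floor((16 + 13)/4) = 7.
  m_3 = 4*7 - 13 = 15, d_3 = (285 - 15^2)/4 = 60/4 = 15, a_3 = floor((16 + 15)/15) = 2.
  m_4 = 15*2 - 15 = 15, d_4 = (285 - 15^2)/15 = 60/15 = 4, a_4 = floor((16 + 15)/4) = 7.
  m_5 = 4*7 - 15 = 13, d_5 = (285 - 13^2)/4 = 116/4 = 29, a_5 = floor((16 + 13)/29) = 1.
  m_6 = 29*1 - 13 = 16, d_6 = (285 - 16^2)/29 = 29/29 = 1, a_6 = floor((16 + 16)/1) = 32.
  m_7 = 1*32 - 16 = 16, d_7 = (285 - 16^2)/1 = 29/1 = 29: (m_7, d_7) = (m_1, d_1) = (16, 29), so from here the quotients repeat a_1, ..., a_6; the period length is 6.
So sqrt(285) = [16; (1, 7, 2, 7, 1, 32)] with period length k = 6.
k is even, so the fundamental solution of x^2 - 285y^2 = 1 is (p_{k-1}, q_{k-1}) = (p_5, q_5); compute convergents through index 5.
Convergents (p_i = a_i*p_{i-1} + p_{i-2}, q_i = a_i*q_{i-1} + q_{i-2} with p_{-2}=0, p_{-1}=1, q_{-2}=1, q_{-1}=0):
  i=0: a_0=16, p_0 = 16*1 + 0 = 16, q_0 = 16*0 + 1 = 1.
  i=1: a_1=1, p_1 = 1*16 + 1 = 17, q_1 = 1*1 + 0 = 1.
  i=2: a_2=7, p_2 = 7*17 + 16 = 135, q_2 = 7*1 + 1 = 8.
  i=3: a_3=2, p_3 = 2*135 + 17 = 287, q_3 = 2*8 + 1 = 17.
  i=4: a_4=7, p_4 = 7*287 + 135 = 2144, q_4 = 7*17 + 8 = 127.
  i=5: a_5=1, p_5 = 1*2144 + 287 = 2431, q_5 = 1*127 + 17 = 144.
Check: 2431^2 - 285*144^2 = 5909761 - 5909760 = 1, so (x, y) = (2431, 144) solves the equation, and by the theorem it is the least positive solution.

(x, y) = (2431, 144)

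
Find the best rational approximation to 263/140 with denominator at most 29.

47/25

Expand x = 263/140 as a continued fraction with the Euclidean algorithm:
  263 = 1*140 + 123, so a_0 = 1.
  140 = 1*123 + 17, so a_1 = 1.
  123 = 7*17 + 4, so a_2 = 7.
  17 = 4*4 + 1, so a_3 = 4.
  4 = 4*1 + 0, so a_4 = 4.
so x = [1; 1, 7, 4, 4].
Convergents (p_i = a_i*p_{i-1} + p_{i-2}, q_i = a_i*q_{i-1} + q_{i-2} with p_{-2}=0, p_{-1}=1, q_{-2}=1, q_{-1}=0), until the denominator exceeds 29:
  i=0: a_0=1, p_0 = 1*1 + 0 = 1, q_0 = 1*0 + 1 = 1.
  i=1: a_1=1, p_1 = 1*1 + 1 = 2, q_1 = 1*1 + 0 = 1.
  i=2: a_2=7, p_2 = 7*2 + 1 = 15, q_2 = 7*1 + 1 = 8.
  i=3: a_3=4, p_3 = 4*15 + 2 = 62, q_3 = 4*8 + 1 = 33.
q_3 = 33 > 29, so the last convergent with denominator <= 29 is p_2/q_2 = 15/8.
The closest fraction with denominator <= 29 is either p_2/q_2 or the intermediate fraction (k*p_2 + p_1)/(k*q_2 + q_1) with the largest k >= 1 whose denominator stays <= 29; these approach x as k grows, and every other convergent or intermediate fraction in range is farther away.
Largest k: floor((29 - q_1)/q_2) = floor((29 - 1)/8) = 3.
That gives (3*15 + 2)/(3*8 + 1) = 47/25.
Compare the errors: |x - 15/8| = |263*8 - 15*140|/(140*8) = 4/1120, and |x - 47/25| = |263*25 - 47*140|/(140*25) = 5/3500.
Cross-multiplying, 5*1120 = 5600 < 14000 = 4*3500, so 5/3500 is smaller: the intermediate fraction 47/25 is closer to x than 15/8.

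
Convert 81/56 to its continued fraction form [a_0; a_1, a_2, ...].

Run the Euclidean algorithm on 81 and 56; the successive quotients are the partial quotients a_0, a_1, ... (each step inverts the fractional part left over by the previous one):
  81 = 1*56 + 25, so a_0 = 1.
  56 = 2*25 + 6, so a_1 = 2.
  25 = 4*6 + 1, so a_2 = 4.
  6 = 6*1 + 0, so a_3 = 6.
The remainder reaches 0 after 4 divisions, so the expansion has 4 partial quotients, read off in order.

[1; 2, 4, 6]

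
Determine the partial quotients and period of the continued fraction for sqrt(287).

Write x_i = (sqrt(287) + m_i)/d_i with (m_0, d_0) = (0, 1). a_0 = floor(sqrt(287)) = 16, since 16^2 = 256 <= 287 < 289 = 17^2.
Iterate m_{i+1} = d_i*a_i - m_i, d_{i+1} = (287 - m_{i+1}^2)/d_i, a_{i+1} = floor((a_0 + m_{i+1})/d_{i+1}):
  m_1 = 1*16 - 0 = 16, d_1 = (287 - 16^2)/1 = 31/1 = 31, a_1 = floor((16 + 16)/31) = 1.
  m_2 = 31*1 - 16 = 15, d_2 = (287 - 15^2)/31 = 62/31 = 2, a_2 = floor((16 + 15)/2) = 15.
  m_3 = 2*15 - 15 = 15, d_3 = (287 - 15^2)/2 = 62/2 = 31, a_3 = floor((16 + 15)/31) = 1.
  m_4 = 31*1 - 15 = 16, d_4 = (287 - 16^2)/31 = 31/31 = 1, a_4 = floor((16 + 16)/1) = 32.
  m_5 = 1*32 - 16 = 16, d_5 = (287 - 16^2)/1 = 31/1 = 31: (m_5, d_5) = (m_1, d_1) = (16, 31), so from here the quotients repeat a_1, ..., a_4; the period length is 4.
Hence the expansion of sqrt(287) is a_0 = 16 followed by the repeating block 1, 15, 1, 32 (period 4).

[16; (1, 15, 1, 32)]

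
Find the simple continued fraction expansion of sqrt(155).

[12; (2, 4, 2, 24)]

Write x_i = (sqrt(155) + m_i)/d_i with (m_0, d_0) = (0, 1). a_0 = floor(sqrt(155)) = 12, since 12^2 = 144 <= 155 < 169 = 13^2.
Iterate m_{i+1} = d_i*a_i - m_i, d_{i+1} = (155 - m_{i+1}^2)/d_i, a_{i+1} = floor((a_0 + m_{i+1})/d_{i+1}):
  m_1 = 1*12 - 0 = 12, d_1 = (155 - 12^2)/1 = 11/1 = 11, a_1 = floor((12 + 12)/11) = 2.
  m_2 = 11*2 - 12 = 10, d_2 = (155 - 10^2)/11 = 55/11 = 5, a_2 = floor((12 + 10)/5) = 4.
  m_3 = 5*4 - 10 = 10, d_3 = (155 - 10^2)/5 = 55/5 = 11, a_3 = floor((12 + 10)/11) = 2.
  m_4 = 11*2 - 10 = 12, d_4 = (155 - 12^2)/11 = 11/11 = 1, a_4 = floor((12 + 12)/1) = 24.
  m_5 = 1*24 - 12 = 12, d_5 = (155 - 12^2)/1 = 11/1 = 11: (m_5, d_5) = (m_1, d_1) = (12, 11), so from here the quotients repeat a_1, ..., a_4; the period length is 4.
Hence the expansion of sqrt(155) is a_0 = 12 followed by the repeating block 2, 4, 2, 24 (period 4).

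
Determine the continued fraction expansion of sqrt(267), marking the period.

[16; (2, 1, 15, 1, 2, 32)]

Write x_i = (sqrt(267) + m_i)/d_i with (m_0, d_0) = (0, 1). a_0 = floor(sqrt(267)) = 16, since 16^2 = 256 <= 267 < 289 = 17^2.
Iterate m_{i+1} = d_i*a_i - m_i, d_{i+1} = (267 - m_{i+1}^2)/d_i, a_{i+1} = floor((a_0 + m_{i+1})/d_{i+1}):
  m_1 = 1*16 - 0 = 16, d_1 = (267 - 16^2)/1 = 11/1 = 11, a_1 = floor((16 + 16)/11) = 2.
  m_2 = 11*2 - 16 = 6, d_2 = (267 - 6^2)/11 = 231/11 = 21, a_2 = floor((16 + 6)/21) = 1.
  m_3 = 21*1 - 6 = 15, d_3 = (267 - 15^2)/21 = 42/21 = 2, a_3 = floor((16 + 15)/2) = 15.
  m_4 = 2*15 - 15 = 15, d_4 = (267 - 15^2)/2 = 42/2 = 21, a_4 = floor((16 + 15)/21) = 1.
  m_5 = 21*1 - 15 = 6, d_5 = (267 - 6^2)/21 = 231/21 = 11, a_5 = floor((16 + 6)/11) = 2.
  m_6 = 11*2 - 6 = 16, d_6 = (267 - 16^2)/11 = 11/11 = 1, a_6 = floor((16 + 16)/1) = 32.
  m_7 = 1*32 - 16 = 16, d_7 = (267 - 16^2)/1 = 11/1 = 11: (m_7, d_7) = (m_1, d_1) = (16, 11), so from here the quotients repeat a_1, ..., a_6; the period length is 6.
Hence the expansion of sqrt(267) is a_0 = 16 followed by the repeating block 2, 1, 15, 1, 2, 32 (period 6).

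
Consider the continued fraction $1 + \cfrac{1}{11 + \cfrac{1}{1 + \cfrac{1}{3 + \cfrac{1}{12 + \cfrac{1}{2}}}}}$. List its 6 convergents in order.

Using the convergent recurrence p_i = a_i*p_{i-1} + p_{i-2}, q_i = a_i*q_{i-1} + q_{i-2} with p_{-2}=0, p_{-1}=1, q_{-2}=1, q_{-1}=0:
  i=0: a_0=1, p_0 = 1*1 + 0 = 1, q_0 = 1*0 + 1 = 1.
  i=1: a_1=11, p_1 = 11*1 + 1 = 12, q_1 = 11*1 + 0 = 11.
  i=2: a_2=1, p_2 = 1*12 + 1 = 13, q_2 = 1*11 + 1 = 12.
  i=3: a_3=3, p_3 = 3*13 + 12 = 51, q_3 = 3*12 + 11 = 47.
  i=4: a_4=12, p_4 = 12*51 + 13 = 625, q_4 = 12*47 + 12 = 576.
  i=5: a_5=2, p_5 = 2*625 + 51 = 1301, q_5 = 2*576 + 47 = 1199.

1/1, 12/11, 13/12, 51/47, 625/576, 1301/1199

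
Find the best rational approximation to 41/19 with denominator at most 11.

Expand x = 41/19 as a continued fraction with the Euclidean algorithm:
  41 = 2*19 + 3, so a_0 = 2.
  19 = 6*3 + 1, so a_1 = 6.
  3 = 3*1 + 0, so a_2 = 3.
so x = [2; 6, 3].
Convergents (p_i = a_i*p_{i-1} + p_{i-2}, q_i = a_i*q_{i-1} + q_{i-2} with p_{-2}=0, p_{-1}=1, q_{-2}=1, q_{-1}=0), until the denominator exceeds 11:
  i=0: a_0=2, p_0 = 2*1 + 0 = 2, q_0 = 2*0 + 1 = 1.
  i=1: a_1=6, p_1 = 6*2 + 1 = 13, q_1 = 6*1 + 0 = 6.
  i=2: a_2=3, p_2 = 3*13 + 2 = 41, q_2 = 3*6 + 1 = 19.
q_2 = 19 > 11, so the last convergent with denominator <= 11 is p_1/q_1 = 13/6.
The closest fraction with denominator <= 11 is either p_1/q_1 or the intermediate fraction (k*p_1 + p_0)/(k*q_1 + q_0) with the largest k >= 1 whose denominator stays <= 11; these approach x as k grows, and every other convergent or intermediate fraction in range is farther away.
Largest k: floor((11 - q_0)/q_1) = floor((11 - 1)/6) = 1.
That gives (1*13 + 2)/(1*6 + 1) = 15/7.
Compare the errors: |x - 13/6| = |41*6 - 13*19|/(19*6) = 1/114, and |x - 15/7| = |41*7 - 15*19|/(19*7) = 2/133.
Cross-multiplying, 1*133 = 133 < 228 = 2*114, so 1/114 is smaller: the convergent 13/6 is closer to x than 15/7.

13/6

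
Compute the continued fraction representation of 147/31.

Run the Euclidean algorithm on 147 and 31; the successive quotients are the partial quotients a_0, a_1, ... (each step inverts the fractional part left over by the previous one):
  147 = 4*31 + 23, so a_0 = 4.
  31 = 1*23 + 8, so a_1 = 1.
  23 = 2*8 + 7, so a_2 = 2.
  8 = 1*7 + 1, so a_3 = 1.
  7 = 7*1 + 0, so a_4 = 7.
The remainder reaches 0 after 5 divisions, so the expansion has 5 partial quotients, read off in order.

[4; 1, 2, 1, 7]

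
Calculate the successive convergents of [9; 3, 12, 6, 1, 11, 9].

Using the convergent recurrence p_i = a_i*p_{i-1} + p_{i-2}, q_i = a_i*q_{i-1} + q_{i-2} with p_{-2}=0, p_{-1}=1, q_{-2}=1, q_{-1}=0:
  i=0: a_0=9, p_0 = 9*1 + 0 = 9, q_0 = 9*0 + 1 = 1.
  i=1: a_1=3, p_1 = 3*9 + 1 = 28, q_1 = 3*1 + 0 = 3.
  i=2: a_2=12, p_2 = 12*28 + 9 = 345, q_2 = 12*3 + 1 = 37.
  i=3: a_3=6, p_3 = 6*345 + 28 = 2098, q_3 = 6*37 + 3 = 225.
  i=4: a_4=1, p_4 = 1*2098 + 345 = 2443, q_4 = 1*225 + 37 = 262.
  i=5: a_5=11, p_5 = 11*2443 + 2098 = 28971, q_5 = 11*262 + 225 = 3107.
  i=6: a_6=9, p_6 = 9*28971 + 2443 = 263182, q_6 = 9*3107 + 262 = 28225.

9/1, 28/3, 345/37, 2098/225, 2443/262, 28971/3107, 263182/28225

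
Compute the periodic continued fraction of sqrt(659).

Write x_i = (sqrt(659) + m_i)/d_i with (m_0, d_0) = (0, 1). a_0 = floor(sqrt(659)) = 25, since 25^2 = 625 <= 659 < 676 = 26^2.
Iterate m_{i+1} = d_i*a_i - m_i, d_{i+1} = (659 - m_{i+1}^2)/d_i, a_{i+1} = floor((a_0 + m_{i+1})/d_{i+1}):
  m_1 = 1*25 - 0 = 25, d_1 = (659 - 25^2)/1 = 34/1 = 34, a_1 = floor((25 + 25)/34) = 1.
  m_2 = 34*1 - 25 = 9, d_2 = (659 - 9^2)/34 = 578/34 = 17, a_2 = floor((25 + 9)/17) = 2.
  m_3 = 17*2 - 9 = 25, d_3 = (659 - 25^2)/17 = 34/17 = 2, a_3 = floor((25 + 25)/2) = 25.
  m_4 = 2*25 - 25 = 25, d_4 = (659 - 25^2)/2 = 34/2 = 17, a_4 = floor((25 + 25)/17) = 2.
  m_5 = 17*2 - 25 = 9, d_5 = (659 - 9^2)/17 = 578/17 = 34, a_5 = floor((25 + 9)/34) = 1.
  m_6 = 34*1 - 9 = 25, d_6 = (659 - 25^2)/34 = 34/34 = 1, a_6 = floor((25 + 25)/1) = 50.
  m_7 = 1*50 - 25 = 25, d_7 = (659 - 25^2)/1 = 34/1 = 34: (m_7, d_7) = (m_1, d_1) = (25, 34), so from here the quotients repeat a_1, ..., a_6; the period length is 6.
Hence the expansion of sqrt(659) is a_0 = 25 followed by the repeating block 1, 2, 25, 2, 1, 50 (period 6).

[25; (1, 2, 25, 2, 1, 50)]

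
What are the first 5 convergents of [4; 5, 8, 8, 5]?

Using the convergent recurrence p_i = a_i*p_{i-1} + p_{i-2}, q_i = a_i*q_{i-1} + q_{i-2} with p_{-2}=0, p_{-1}=1, q_{-2}=1, q_{-1}=0:
  i=0: a_0=4, p_0 = 4*1 + 0 = 4, q_0 = 4*0 + 1 = 1.
  i=1: a_1=5, p_1 = 5*4 + 1 = 21, q_1 = 5*1 + 0 = 5.
  i=2: a_2=8, p_2 = 8*21 + 4 = 172, q_2 = 8*5 + 1 = 41.
  i=3: a_3=8, p_3 = 8*172 + 21 = 1397, q_3 = 8*41 + 5 = 333.
  i=4: a_4=5, p_4 = 5*1397 + 172 = 7157, q_4 = 5*333 + 41 = 1706.

4/1, 21/5, 172/41, 1397/333, 7157/1706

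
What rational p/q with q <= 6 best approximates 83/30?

Expand x = 83/30 as a continued fraction with the Euclidean algorithm:
  83 = 2*30 + 23, so a_0 = 2.
  30 = 1*23 + 7, so a_1 = 1.
  23 = 3*7 + 2, so a_2 = 3.
  7 = 3*2 + 1, so a_3 = 3.
  2 = 2*1 + 0, so a_4 = 2.
so x = [2; 1, 3, 3, 2].
Convergents (p_i = a_i*p_{i-1} + p_{i-2}, q_i = a_i*q_{i-1} + q_{i-2} with p_{-2}=0, p_{-1}=1, q_{-2}=1, q_{-1}=0), until the denominator exceeds 6:
  i=0: a_0=2, p_0 = 2*1 + 0 = 2, q_0 = 2*0 + 1 = 1.
  i=1: a_1=1, p_1 = 1*2 + 1 = 3, q_1 = 1*1 + 0 = 1.
  i=2: a_2=3, p_2 = 3*3 + 2 = 11, q_2 = 3*1 + 1 = 4.
  i=3: a_3=3, p_3 = 3*11 + 3 = 36, q_3 = 3*4 + 1 = 13.
q_3 = 13 > 6, so the last convergent with denominator <= 6 is p_2/q_2 = 11/4.
The closest fraction with denominator <= 6 is either p_2/q_2 or the intermediate fraction (k*p_2 + p_1)/(k*q_2 + q_1) with the largest k >= 1 whose denominator stays <= 6; these approach x as k grows, and every other convergent or intermediate fraction in range is farther away.
Largest k: floor((6 - q_1)/q_2) = floor((6 - 1)/4) = 1.
That gives (1*11 + 3)/(1*4 + 1) = 14/5.
Compare the errors: |x - 11/4| = |83*4 - 11*30|/(30*4) = 2/120, and |x - 14/5| = |83*5 - 14*30|/(30*5) = 5/150.
Cross-multiplying, 2*150 = 300 < 600 = 5*120, so 2/120 is smaller: the convergent 11/4 is closer to x than 14/5.

11/4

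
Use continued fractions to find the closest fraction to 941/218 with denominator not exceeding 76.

Expand x = 941/218 as a continued fraction with the Euclidean algorithm:
  941 = 4*218 + 69, so a_0 = 4.
  218 = 3*69 + 11, so a_1 = 3.
  69 = 6*11 + 3, so a_2 = 6.
  11 = 3*3 + 2, so a_3 = 3.
  3 = 1*2 + 1, so a_4 = 1.
  2 = 2*1 + 0, so a_5 = 2.
so x = [4; 3, 6, 3, 1, 2].
Convergents (p_i = a_i*p_{i-1} + p_{i-2}, q_i = a_i*q_{i-1} + q_{i-2} with p_{-2}=0, p_{-1}=1, q_{-2}=1, q_{-1}=0), until the denominator exceeds 76:
  i=0: a_0=4, p_0 = 4*1 + 0 = 4, q_0 = 4*0 + 1 = 1.
  i=1: a_1=3, p_1 = 3*4 + 1 = 13, q_1 = 3*1 + 0 = 3.
  i=2: a_2=6, p_2 = 6*13 + 4 = 82, q_2 = 6*3 + 1 = 19.
  i=3: a_3=3, p_3 = 3*82 + 13 = 259, q_3 = 3*19 + 3 = 60.
  i=4: a_4=1, p_4 = 1*259 + 82 = 341, q_4 = 1*60 + 19 = 79.
q_4 = 79 > 76, so the last convergent with denominator <= 76 is p_3/q_3 = 259/60.
The closest fraction with denominator <= 76 is either p_3/q_3 or the intermediate fraction (k*p_3 + p_2)/(k*q_3 + q_2) with the largest k >= 1 whose denominator stays <= 76; these approach x as k grows, and every other convergent or intermediate fraction in range is farther away.
Largest k: floor((76 - q_2)/q_3) = floor((76 - 19)/60) = 0.
Since k = 0, no intermediate fraction beyond p_3/q_3 has denominator <= 76, so the convergent 259/60 is the closest (its error is |941*60 - 259*218|/(218*60) = 2/13080).

259/60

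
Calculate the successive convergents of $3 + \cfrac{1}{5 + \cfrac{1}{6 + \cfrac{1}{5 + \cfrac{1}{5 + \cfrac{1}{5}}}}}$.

Using the convergent recurrence p_i = a_i*p_{i-1} + p_{i-2}, q_i = a_i*q_{i-1} + q_{i-2} with p_{-2}=0, p_{-1}=1, q_{-2}=1, q_{-1}=0:
  i=0: a_0=3, p_0 = 3*1 + 0 = 3, q_0 = 3*0 + 1 = 1.
  i=1: a_1=5, p_1 = 5*3 + 1 = 16, q_1 = 5*1 + 0 = 5.
  i=2: a_2=6, p_2 = 6*16 + 3 = 99, q_2 = 6*5 + 1 = 31.
  i=3: a_3=5, p_3 = 5*99 + 16 = 511, q_3 = 5*31 + 5 = 160.
  i=4: a_4=5, p_4 = 5*511 + 99 = 2654, q_4 = 5*160 + 31 = 831.
  i=5: a_5=5, p_5 = 5*2654 + 511 = 13781, q_5 = 5*831 + 160 = 4315.

3/1, 16/5, 99/31, 511/160, 2654/831, 13781/4315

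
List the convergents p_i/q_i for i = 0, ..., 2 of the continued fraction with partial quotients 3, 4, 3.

Using the convergent recurrence p_i = a_i*p_{i-1} + p_{i-2}, q_i = a_i*q_{i-1} + q_{i-2} with p_{-2}=0, p_{-1}=1, q_{-2}=1, q_{-1}=0:
  i=0: a_0=3, p_0 = 3*1 + 0 = 3, q_0 = 3*0 + 1 = 1.
  i=1: a_1=4, p_1 = 4*3 + 1 = 13, q_1 = 4*1 + 0 = 4.
  i=2: a_2=3, p_2 = 3*13 + 3 = 42, q_2 = 3*4 + 1 = 13.

3/1, 13/4, 42/13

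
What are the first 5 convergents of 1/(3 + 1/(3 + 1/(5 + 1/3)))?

0/1, 1/3, 3/10, 16/53, 51/169

Using the convergent recurrence p_i = a_i*p_{i-1} + p_{i-2}, q_i = a_i*q_{i-1} + q_{i-2} with p_{-2}=0, p_{-1}=1, q_{-2}=1, q_{-1}=0:
  i=0: a_0=0, p_0 = 0*1 + 0 = 0, q_0 = 0*0 + 1 = 1.
  i=1: a_1=3, p_1 = 3*0 + 1 = 1, q_1 = 3*1 + 0 = 3.
  i=2: a_2=3, p_2 = 3*1 + 0 = 3, q_2 = 3*3 + 1 = 10.
  i=3: a_3=5, p_3 = 5*3 + 1 = 16, q_3 = 5*10 + 3 = 53.
  i=4: a_4=3, p_4 = 3*16 + 3 = 51, q_4 = 3*53 + 10 = 169.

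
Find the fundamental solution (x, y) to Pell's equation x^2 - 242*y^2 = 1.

First expand sqrt(242) as a continued fraction. With x_i = (sqrt(242) + m_i)/d_i and (m_0, d_0) = (0, 1): a_0 = floor(sqrt(242)) = 15, since 15^2 = 225 <= 242 < 256 = 16^2.
Iterate m_{i+1} = d_i*a_i - m_i, d_{i+1} = (242 - m_{i+1}^2)/d_i, a_{i+1} = floor((a_0 + m_{i+1})/d_{i+1}):
  m_1 = 1*15 - 0 = 15, d_1 = (242 - 15^2)/1 = 17/1 = 17, a_1 = floor((15 + 15)/17) = 1.
  m_2 = 17*1 - 15 = 2, d_2 = (242 - 2^2)/17 = 238/17 = 14, a_2 = floor((15 + 2)/14) = 1.
  m_3 = 14*1 - 2 = 12, d_3 = (242 - 12^2)/14 = 98/14 = 7, a_3 = floor((15 + 12)/7) = 3.
  m_4 = 7*3 - 12 = 9, d_4 = (242 - 9^2)/7 = 161/7 = 23, a_4 = floor((15 + 9)/23) = 1.
  m_5 = 23*1 - 9 = 14, d_5 = (242 - 14^2)/23 = 46/23 = 2, a_5 = floor((15 + 14)/2) = 14.
  m_6 = 2*14 - 14 = 14, d_6 = (242 - 14^2)/2 = 46/2 = 23, a_6 = floor((15 + 14)/23) = 1.
  m_7 = 23*1 - 14 = 9, d_7 = (242 - 9^2)/23 = 161/23 = 7, a_7 = floor((15 + 9)/7) = 3.
  m_8 = 7*3 - 9 = 12, d_8 = (242 - 12^2)/7 = 98/7 = 14, a_8 = floor((15 + 12)/14) = 1.
  m_9 = 14*1 - 12 = 2, d_9 = (242 - 2^2)/14 = 238/14 = 17, a_9 = floor((15 + 2)/17) = 1.
  m_10 = 17*1 - 2 = 15, d_10 = (242 - 15^2)/17 = 17/17 = 1, a_10 = floor((15 + 15)/1) = 30.
  m_11 = 1*30 - 15 = 15, d_11 = (242 - 15^2)/1 = 17/1 = 17: (m_11, d_11) = (m_1, d_1) = (15, 17), so from here the quotients repeat a_1, ..., a_10; the period length is 10.
So sqrt(242) = [15; (1, 1, 3, 1, 14, 1, 3, 1, 1, 30)] with period length k = 10.
k is even, so the fundamental solution of x^2 - 242y^2 = 1 is (p_{k-1}, q_{k-1}) = (p_9, q_9); compute convergents through index 9.
Convergents (p_i = a_i*p_{i-1} + p_{i-2}, q_i = a_i*q_{i-1} + q_{i-2} with p_{-2}=0, p_{-1}=1, q_{-2}=1, q_{-1}=0):
  i=0: a_0=15, p_0 = 15*1 + 0 = 15, q_0 = 15*0 + 1 = 1.
  i=1: a_1=1, p_1 = 1*15 + 1 = 16, q_1 = 1*1 + 0 = 1.
  i=2: a_2=1, p_2 = 1*16 + 15 = 31, q_2 = 1*1 + 1 = 2.
  i=3: a_3=3, p_3 = 3*31 + 16 = 109, q_3 = 3*2 + 1 = 7.
  i=4: a_4=1, p_4 = 1*109 + 31 = 140, q_4 = 1*7 + 2 = 9.
  i=5: a_5=14, p_5 = 14*140 + 109 = 2069, q_5 = 14*9 + 7 = 133.
  i=6: a_6=1, p_6 = 1*2069 + 140 = 2209, q_6 = 1*133 + 9 = 142.
  i=7: a_7=3, p_7 = 3*2209 + 2069 = 8696, q_7 = 3*142 + 133 = 559.
  i=8: a_8=1, p_8 = 1*8696 + 2209 = 10905, q_8 = 1*559 + 142 = 701.
  i=9: a_9=1, p_9 = 1*10905 + 8696 = 19601, q_9 = 1*701 + 559 = 1260.
Check: 19601^2 - 242*1260^2 = 384199201 - 384199200 = 1, so (x, y) = (19601, 1260) solves the equation, and by the theorem it is the least positive solution.

(x, y) = (19601, 1260)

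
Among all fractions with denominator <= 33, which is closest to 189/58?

101/31

Expand x = 189/58 as a continued fraction with the Euclidean algorithm:
  189 = 3*58 + 15, so a_0 = 3.
  58 = 3*15 + 13, so a_1 = 3.
  15 = 1*13 + 2, so a_2 = 1.
  13 = 6*2 + 1, so a_3 = 6.
  2 = 2*1 + 0, so a_4 = 2.
so x = [3; 3, 1, 6, 2].
Convergents (p_i = a_i*p_{i-1} + p_{i-2}, q_i = a_i*q_{i-1} + q_{i-2} with p_{-2}=0, p_{-1}=1, q_{-2}=1, q_{-1}=0), until the denominator exceeds 33:
  i=0: a_0=3, p_0 = 3*1 + 0 = 3, q_0 = 3*0 + 1 = 1.
  i=1: a_1=3, p_1 = 3*3 + 1 = 10, q_1 = 3*1 + 0 = 3.
  i=2: a_2=1, p_2 = 1*10 + 3 = 13, q_2 = 1*3 + 1 = 4.
  i=3: a_3=6, p_3 = 6*13 + 10 = 88, q_3 = 6*4 + 3 = 27.
  i=4: a_4=2, p_4 = 2*88 + 13 = 189, q_4 = 2*27 + 4 = 58.
q_4 = 58 > 33, so the last convergent with denominator <= 33 is p_3/q_3 = 88/27.
The closest fraction with denominator <= 33 is either p_3/q_3 or the intermediate fraction (k*p_3 + p_2)/(k*q_3 + q_2) with the largest k >= 1 whose denominator stays <= 33; these approach x as k grows, and every other convergent or intermediate fraction in range is farther away.
Largest k: floor((33 - q_2)/q_3) = floor((33 - 4)/27) = 1.
That gives (1*88 + 13)/(1*27 + 4) = 101/31.
Compare the errors: |x - 88/27| = |189*27 - 88*58|/(58*27) = 1/1566, and |x - 101/31| = |189*31 - 101*58|/(58*31) = 1/1798.
Cross-multiplying, 1*1566 = 1566 < 1798 = 1*1798, so 1/1798 is smaller: the intermediate fraction 101/31 is closer to x than 88/27.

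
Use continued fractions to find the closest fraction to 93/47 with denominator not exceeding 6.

2/1

Expand x = 93/47 as a continued fraction with the Euclidean algorithm:
  93 = 1*47 + 46, so a_0 = 1.
  47 = 1*46 + 1, so a_1 = 1.
  46 = 46*1 + 0, so a_2 = 46.
so x = [1; 1, 46].
Convergents (p_i = a_i*p_{i-1} + p_{i-2}, q_i = a_i*q_{i-1} + q_{i-2} with p_{-2}=0, p_{-1}=1, q_{-2}=1, q_{-1}=0), until the denominator exceeds 6:
  i=0: a_0=1, p_0 = 1*1 + 0 = 1, q_0 = 1*0 + 1 = 1.
  i=1: a_1=1, p_1 = 1*1 + 1 = 2, q_1 = 1*1 + 0 = 1.
  i=2: a_2=46, p_2 = 46*2 + 1 = 93, q_2 = 46*1 + 1 = 47.
q_2 = 47 > 6, so the last convergent with denominator <= 6 is p_1/q_1 = 2/1.
The closest fraction with denominator <= 6 is either p_1/q_1 or the intermediate fraction (k*p_1 + p_0)/(k*q_1 + q_0) with the largest k >= 1 whose denominator stays <= 6; these approach x as k grows, and every other convergent or intermediate fraction in range is farther away.
Largest k: floor((6 - q_0)/q_1) = floor((6 - 1)/1) = 5.
That gives (5*2 + 1)/(5*1 + 1) = 11/6.
Compare the errors: |x - 2/1| = |93*1 - 2*47|/(47*1) = 1/47, and |x - 11/6| = |93*6 - 11*47|/(47*6) = 41/282.
Cross-multiplying, 1*282 = 282 < 1927 = 41*47, so 1/47 is smaller: the convergent 2/1 is closer to x than 11/6.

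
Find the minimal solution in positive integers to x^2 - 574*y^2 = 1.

(x, y) = (575, 24)

First expand sqrt(574) as a continued fraction. With x_i = (sqrt(574) + m_i)/d_i and (m_0, d_0) = (0, 1): a_0 = floor(sqrt(574)) = 23, since 23^2 = 529 <= 574 < 576 = 24^2.
Iterate m_{i+1} = d_i*a_i - m_i, d_{i+1} = (574 - m_{i+1}^2)/d_i, a_{i+1} = floor((a_0 + m_{i+1})/d_{i+1}):
  m_1 = 1*23 - 0 = 23, d_1 = (574 - 23^2)/1 = 45/1 = 45, a_1 = floor((23 + 23)/45) = 1.
  m_2 = 45*1 - 23 = 22, d_2 = (574 - 22^2)/45 = 90/45 = 2, a_2 = floor((23 + 22)/2) = 22.
  m_3 = 2*22 - 22 = 22, d_3 = (574 - 22^2)/2 = 90/2 = 45, a_3 = floor((23 + 22)/45) = 1.
  m_4 = 45*1 - 22 = 23, d_4 = (574 - 23^2)/45 = 45/45 = 1, a_4 = floor((23 + 23)/1) = 46.
  m_5 = 1*46 - 23 = 23, d_5 = (574 - 23^2)/1 = 45/1 = 45: (m_5, d_5) = (m_1, d_1) = (23, 45), so from here the quotients repeat a_1, ..., a_4; the period length is 4.
So sqrt(574) = [23; (1, 22, 1, 46)] with period length k = 4.
k is even, so the fundamental solution of x^2 - 574y^2 = 1 is (p_{k-1}, q_{k-1}) = (p_3, q_3); compute convergents through index 3.
Convergents (p_i = a_i*p_{i-1} + p_{i-2}, q_i = a_i*q_{i-1} + q_{i-2} with p_{-2}=0, p_{-1}=1, q_{-2}=1, q_{-1}=0):
  i=0: a_0=23, p_0 = 23*1 + 0 = 23, q_0 = 23*0 + 1 = 1.
  i=1: a_1=1, p_1 = 1*23 + 1 = 24, q_1 = 1*1 + 0 = 1.
  i=2: a_2=22, p_2 = 22*24 + 23 = 551, q_2 = 22*1 + 1 = 23.
  i=3: a_3=1, p_3 = 1*551 + 24 = 575, q_3 = 1*23 + 1 = 24.
Check: 575^2 - 574*24^2 = 330625 - 330624 = 1, so (x, y) = (575, 24) solves the equation, and by the theorem it is the least positive solution.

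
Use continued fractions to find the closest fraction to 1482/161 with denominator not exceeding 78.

Expand x = 1482/161 as a continued fraction with the Euclidean algorithm:
  1482 = 9*161 + 33, so a_0 = 9.
  161 = 4*33 + 29, so a_1 = 4.
  33 = 1*29 + 4, so a_2 = 1.
  29 = 7*4 + 1, so a_3 = 7.
  4 = 4*1 + 0, so a_4 = 4.
so x = [9; 4, 1, 7, 4].
Convergents (p_i = a_i*p_{i-1} + p_{i-2}, q_i = a_i*q_{i-1} + q_{i-2} with p_{-2}=0, p_{-1}=1, q_{-2}=1, q_{-1}=0), until the denominator exceeds 78:
  i=0: a_0=9, p_0 = 9*1 + 0 = 9, q_0 = 9*0 + 1 = 1.
  i=1: a_1=4, p_1 = 4*9 + 1 = 37, q_1 = 4*1 + 0 = 4.
  i=2: a_2=1, p_2 = 1*37 + 9 = 46, q_2 = 1*4 + 1 = 5.
  i=3: a_3=7, p_3 = 7*46 + 37 = 359, q_3 = 7*5 + 4 = 39.
  i=4: a_4=4, p_4 = 4*359 + 46 = 1482, q_4 = 4*39 + 5 = 161.
q_4 = 161 > 78, so the last convergent with denominator <= 78 is p_3/q_3 = 359/39.
The closest fraction with denominator <= 78 is either p_3/q_3 or the intermediate fraction (k*p_3 + p_2)/(k*q_3 + q_2) with the largest k >= 1 whose denominator stays <= 78; these approach x as k grows, and every other convergent or intermediate fraction in range is farther away.
Largest k: floor((78 - q_2)/q_3) = floor((78 - 5)/39) = 1.
That gives (1*359 + 46)/(1*39 + 5) = 405/44.
Compare the errors: |x - 359/39| = |1482*39 - 359*161|/(161*39) = 1/6279, and |x - 405/44| = |1482*44 - 405*161|/(161*44) = 3/7084.
Cross-multiplying, 1*7084 = 7084 < 18837 = 3*6279, so 1/6279 is smaller: the convergent 359/39 is closer to x than 405/44.

359/39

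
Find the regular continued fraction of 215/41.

[5; 4, 10]

Run the Euclidean algorithm on 215 and 41; the successive quotients are the partial quotients a_0, a_1, ... (each step inverts the fractional part left over by the previous one):
  215 = 5*41 + 10, so a_0 = 5.
  41 = 4*10 + 1, so a_1 = 4.
  10 = 10*1 + 0, so a_2 = 10.
The remainder reaches 0 after 3 divisions, so the expansion has 3 partial quotients, read off in order.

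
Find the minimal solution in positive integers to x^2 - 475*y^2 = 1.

First expand sqrt(475) as a continued fraction. With x_i = (sqrt(475) + m_i)/d_i and (m_0, d_0) = (0, 1): a_0 = floor(sqrt(475)) = 21, since 21^2 = 441 <= 475 < 484 = 22^2.
Iterate m_{i+1} = d_i*a_i - m_i, d_{i+1} = (475 - m_{i+1}^2)/d_i, a_{i+1} = floor((a_0 + m_{i+1})/d_{i+1}):
  m_1 = 1*21 - 0 = 21, d_1 = (475 - 21^2)/1 = 34/1 = 34, a_1 = floor((21 + 21)/34) = 1.
  m_2 = 34*1 - 21 = 13, d_2 = (475 - 13^2)/34 = 306/34 = 9, a_2 = floor((21 + 13)/9) = 3.
  m_3 = 9*3 - 13 = 14, d_3 = (475 - 14^2)/9 = 279/9 = 31, a_3 = floor((21 + 14)/31) = 1.
  m_4 = 31*1 - 14 = 17, d_4 = (475 - 17^2)/31 = 186/31 = 6, a_4 = floor((21 + 17)/6) = 6.
  m_5 = 6*6 - 17 = 19, d_5 = (475 - 19^2)/6 = 114/6 = 19, a_5 = floor((21 + 19)/19) = 2.
  m_6 = 19*2 - 19 = 19, d_6 = (475 - 19^2)/19 = 114/19 = 6, a_6 = floor((21 + 19)/6) = 6.
  m_7 = 6*6 - 19 = 17, d_7 = (475 - 17^2)/6 = 186/6 = 31, a_7 = floor((21 + 17)/31) = 1.
  m_8 = 31*1 - 17 = 14, d_8 = (475 - 14^2)/31 = 279/31 = 9, a_8 = floor((21 + 14)/9) = 3.
  m_9 = 9*3 - 14 = 13, d_9 = (475 - 13^2)/9 = 306/9 = 34, a_9 = floor((21 + 13)/34) = 1.
  m_10 = 34*1 - 13 = 21, d_10 = (475 - 21^2)/34 = 34/34 = 1, a_10 = floor((21 + 21)/1) = 42.
  m_11 = 1*42 - 21 = 21, d_11 = (475 - 21^2)/1 = 34/1 = 34: (m_11, d_11) = (m_1, d_1) = (21, 34), so from here the quotients repeat a_1, ..., a_10; the period length is 10.
So sqrt(475) = [21; (1, 3, 1, 6, 2, 6, 1, 3, 1, 42)] with period length k = 10.
k is even, so the fundamental solution of x^2 - 475y^2 = 1 is (p_{k-1}, q_{k-1}) = (p_9, q_9); compute convergents through index 9.
Convergents (p_i = a_i*p_{i-1} + p_{i-2}, q_i = a_i*q_{i-1} + q_{i-2} with p_{-2}=0, p_{-1}=1, q_{-2}=1, q_{-1}=0):
  i=0: a_0=21, p_0 = 21*1 + 0 = 21, q_0 = 21*0 + 1 = 1.
  i=1: a_1=1, p_1 = 1*21 + 1 = 22, q_1 = 1*1 + 0 = 1.
  i=2: a_2=3, p_2 = 3*22 + 21 = 87, q_2 = 3*1 + 1 = 4.
  i=3: a_3=1, p_3 = 1*87 + 22 = 109, q_3 = 1*4 + 1 = 5.
  i=4: a_4=6, p_4 = 6*109 + 87 = 741, q_4 = 6*5 + 4 = 34.
  i=5: a_5=2, p_5 = 2*741 + 109 = 1591, q_5 = 2*34 + 5 = 73.
  i=6: a_6=6, p_6 = 6*1591 + 741 = 10287, q_6 = 6*73 + 34 = 472.
  i=7: a_7=1, p_7 = 1*10287 + 1591 = 11878, q_7 = 1*472 + 73 = 545.
  i=8: a_8=3, p_8 = 3*11878 + 10287 = 45921, q_8 = 3*545 + 472 = 2107.
  i=9: a_9=1, p_9 = 1*45921 + 11878 = 57799, q_9 = 1*2107 + 545 = 2652.
Check: 57799^2 - 475*2652^2 = 3340724401 - 3340724400 = 1, so (x, y) = (57799, 2652) solves the equation, and by the theorem it is the least positive solution.

(x, y) = (57799, 2652)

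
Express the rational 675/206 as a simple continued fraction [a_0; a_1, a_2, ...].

Run the Euclidean algorithm on 675 and 206; the successive quotients are the partial quotients a_0, a_1, ... (each step inverts the fractional part left over by the previous one):
  675 = 3*206 + 57, so a_0 = 3.
  206 = 3*57 + 35, so a_1 = 3.
  57 = 1*35 + 22, so a_2 = 1.
  35 = 1*22 + 13, so a_3 = 1.
  22 = 1*13 + 9, so a_4 = 1.
  13 = 1*9 + 4, so a_5 = 1.
  9 = 2*4 + 1, so a_6 = 2.
  4 = 4*1 + 0, so a_7 = 4.
The remainder reaches 0 after 8 divisions, so the expansion has 8 partial quotients, read off in order.

[3; 3, 1, 1, 1, 1, 2, 4]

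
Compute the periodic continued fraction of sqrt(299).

Write x_i = (sqrt(299) + m_i)/d_i with (m_0, d_0) = (0, 1). a_0 = floor(sqrt(299)) = 17, since 17^2 = 289 <= 299 < 324 = 18^2.
Iterate m_{i+1} = d_i*a_i - m_i, d_{i+1} = (299 - m_{i+1}^2)/d_i, a_{i+1} = floor((a_0 + m_{i+1})/d_{i+1}):
  m_1 = 1*17 - 0 = 17, d_1 = (299 - 17^2)/1 = 10/1 = 10, a_1 = floor((17 + 17)/10) = 3.
  m_2 = 10*3 - 17 = 13, d_2 = (299 - 13^2)/10 = 130/10 = 13, a_2 = floor((17 + 13)/13) = 2.
  m_3 = 13*2 - 13 = 13, d_3 = (299 - 13^2)/13 = 130/13 = 10, a_3 = floor((17 + 13)/10) = 3.
  m_4 = 10*3 - 13 = 17, d_4 = (299 - 17^2)/10 = 10/10 = 1, a_4 = floor((17 + 17)/1) = 34.
  m_5 = 1*34 - 17 = 17, d_5 = (299 - 17^2)/1 = 10/1 = 10: (m_5, d_5) = (m_1, d_1) = (17, 10), so from here the quotients repeat a_1, ..., a_4; the period length is 4.
Hence the expansion of sqrt(299) is a_0 = 17 followed by the repeating block 3, 2, 3, 34 (period 4).

[17; (3, 2, 3, 34)]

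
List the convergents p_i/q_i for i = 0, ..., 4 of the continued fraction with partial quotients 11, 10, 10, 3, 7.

Using the convergent recurrence p_i = a_i*p_{i-1} + p_{i-2}, q_i = a_i*q_{i-1} + q_{i-2} with p_{-2}=0, p_{-1}=1, q_{-2}=1, q_{-1}=0:
  i=0: a_0=11, p_0 = 11*1 + 0 = 11, q_0 = 11*0 + 1 = 1.
  i=1: a_1=10, p_1 = 10*11 + 1 = 111, q_1 = 10*1 + 0 = 10.
  i=2: a_2=10, p_2 = 10*111 + 11 = 1121, q_2 = 10*10 + 1 = 101.
  i=3: a_3=3, p_3 = 3*1121 + 111 = 3474, q_3 = 3*101 + 10 = 313.
  i=4: a_4=7, p_4 = 7*3474 + 1121 = 25439, q_4 = 7*313 + 101 = 2292.

11/1, 111/10, 1121/101, 3474/313, 25439/2292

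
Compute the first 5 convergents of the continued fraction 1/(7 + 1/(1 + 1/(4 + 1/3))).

Using the convergent recurrence p_i = a_i*p_{i-1} + p_{i-2}, q_i = a_i*q_{i-1} + q_{i-2} with p_{-2}=0, p_{-1}=1, q_{-2}=1, q_{-1}=0:
  i=0: a_0=0, p_0 = 0*1 + 0 = 0, q_0 = 0*0 + 1 = 1.
  i=1: a_1=7, p_1 = 7*0 + 1 = 1, q_1 = 7*1 + 0 = 7.
  i=2: a_2=1, p_2 = 1*1 + 0 = 1, q_2 = 1*7 + 1 = 8.
  i=3: a_3=4, p_3 = 4*1 + 1 = 5, q_3 = 4*8 + 7 = 39.
  i=4: a_4=3, p_4 = 3*5 + 1 = 16, q_4 = 3*39 + 8 = 125.

0/1, 1/7, 1/8, 5/39, 16/125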